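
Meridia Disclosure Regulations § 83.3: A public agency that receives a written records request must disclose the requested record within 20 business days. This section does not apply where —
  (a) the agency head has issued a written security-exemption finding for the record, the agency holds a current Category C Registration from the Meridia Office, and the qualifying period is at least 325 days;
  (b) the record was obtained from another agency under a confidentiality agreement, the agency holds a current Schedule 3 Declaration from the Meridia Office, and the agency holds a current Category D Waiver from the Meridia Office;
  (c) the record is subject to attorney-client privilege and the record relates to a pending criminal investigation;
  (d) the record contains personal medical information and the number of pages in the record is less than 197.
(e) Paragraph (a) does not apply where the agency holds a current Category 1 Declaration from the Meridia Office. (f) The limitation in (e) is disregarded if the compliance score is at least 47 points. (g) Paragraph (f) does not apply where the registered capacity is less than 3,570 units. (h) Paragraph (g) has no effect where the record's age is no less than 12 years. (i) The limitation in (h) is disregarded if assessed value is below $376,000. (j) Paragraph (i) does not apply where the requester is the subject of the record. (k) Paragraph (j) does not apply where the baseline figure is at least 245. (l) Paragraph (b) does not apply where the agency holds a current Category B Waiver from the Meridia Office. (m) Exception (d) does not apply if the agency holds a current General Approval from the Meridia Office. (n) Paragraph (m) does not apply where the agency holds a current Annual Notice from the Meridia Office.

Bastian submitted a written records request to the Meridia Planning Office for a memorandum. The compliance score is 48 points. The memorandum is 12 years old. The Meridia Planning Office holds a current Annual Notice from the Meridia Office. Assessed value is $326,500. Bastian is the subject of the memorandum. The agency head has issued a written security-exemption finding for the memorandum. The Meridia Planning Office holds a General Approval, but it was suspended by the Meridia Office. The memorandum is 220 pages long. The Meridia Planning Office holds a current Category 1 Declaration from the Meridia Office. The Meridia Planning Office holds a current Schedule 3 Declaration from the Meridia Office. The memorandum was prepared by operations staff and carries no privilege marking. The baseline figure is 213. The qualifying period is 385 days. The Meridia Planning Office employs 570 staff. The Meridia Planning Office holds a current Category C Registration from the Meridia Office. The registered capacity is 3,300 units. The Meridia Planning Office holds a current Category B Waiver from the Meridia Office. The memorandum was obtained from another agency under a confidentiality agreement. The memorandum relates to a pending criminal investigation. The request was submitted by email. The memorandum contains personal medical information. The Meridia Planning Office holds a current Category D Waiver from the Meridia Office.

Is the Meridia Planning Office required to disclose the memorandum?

No — exception (a) applies; the Meridia Planning Office is not required to disclose the memorandum.

Exception (a)'s conditions are all satisfied: a written security-exemption finding has been issued; a current Category C Registration is held; the qualifying period is 385 days, meeting the 325 days threshold. Considering the limiting provisions: (e) is triggered (a current Category 1 Declaration is held), but is itself disapplied by (f): (f) operates against (e): the compliance score is 48 points, meeting the 47 points threshold. (g) would limit (f) — the registered capacity is 3,300 units, less than the 3,570 units limit — but (h) sets (g) aside: (h) operates against (g): the record's age is 12 years, meeting the 12 years threshold. (i) would limit (h) — assessed value is $326,500, below the $376,000 limit — but (j) sets (i) aside: (j) operates against (i): Bastian is the subject of the memorandum. (k) does not operate here (the baseline figure is 213, short of 245), so (j) stands. Exception (a) stands.
Exception (b) is satisfied on its face — the memorandum was obtained under a confidentiality agreement; a current Schedule 3 Declaration is held; a current Category D Waiver is held. However, paragraph (l) must be considered: (l) operates — a current Category B Waiver is held. Exception (b) does not apply.
Exception (c) fails — the memorandum carries no privilege marking.
Exception (d) requires that the number of pages in the record is less than 197; but the number of pages in the record is 220, not less than 197, so (d) is unavailable.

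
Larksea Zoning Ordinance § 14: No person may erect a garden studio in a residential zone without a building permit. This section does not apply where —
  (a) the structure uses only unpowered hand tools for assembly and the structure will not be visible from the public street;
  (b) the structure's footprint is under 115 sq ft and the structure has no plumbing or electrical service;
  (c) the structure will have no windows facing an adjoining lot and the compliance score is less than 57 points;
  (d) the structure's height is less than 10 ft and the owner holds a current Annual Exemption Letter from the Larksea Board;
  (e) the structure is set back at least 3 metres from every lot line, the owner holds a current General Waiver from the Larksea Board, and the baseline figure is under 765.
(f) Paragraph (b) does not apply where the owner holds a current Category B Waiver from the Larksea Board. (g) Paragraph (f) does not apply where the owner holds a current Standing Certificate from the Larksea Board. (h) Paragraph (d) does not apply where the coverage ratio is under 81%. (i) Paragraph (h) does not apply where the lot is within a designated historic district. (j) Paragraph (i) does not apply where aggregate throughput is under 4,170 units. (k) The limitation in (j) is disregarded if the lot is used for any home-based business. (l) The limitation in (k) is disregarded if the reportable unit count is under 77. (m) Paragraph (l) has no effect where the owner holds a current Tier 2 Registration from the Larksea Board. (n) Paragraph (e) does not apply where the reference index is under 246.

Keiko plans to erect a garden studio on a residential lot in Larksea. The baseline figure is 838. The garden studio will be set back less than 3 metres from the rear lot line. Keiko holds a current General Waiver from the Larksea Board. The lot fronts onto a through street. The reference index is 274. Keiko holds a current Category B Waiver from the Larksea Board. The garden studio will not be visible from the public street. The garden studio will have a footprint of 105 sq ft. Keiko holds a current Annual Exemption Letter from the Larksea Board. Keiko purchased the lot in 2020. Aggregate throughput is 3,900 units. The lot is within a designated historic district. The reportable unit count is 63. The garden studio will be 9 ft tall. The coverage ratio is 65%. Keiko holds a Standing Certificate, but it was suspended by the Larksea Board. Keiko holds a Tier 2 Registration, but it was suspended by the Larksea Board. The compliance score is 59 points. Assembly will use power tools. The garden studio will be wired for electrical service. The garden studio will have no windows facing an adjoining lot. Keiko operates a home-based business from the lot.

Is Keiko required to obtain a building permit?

Exception (a) does not apply: assembly uses power tools.
Exception (b) requires that the structure has no plumbing or electrical service; but electrical service is planned, so (b) is unavailable.
Exception (c) requires that the compliance score is less than 57 points; but the compliance score is 59 points, not less than 57 points, so (c) is unavailable.
All of (d)'s requirements are met (the structure's height is 9 ft, less than the 10 ft limit; a current Annual Exemption Letter is held). However, paragraphs (h)–(m) must be considered: (h) operates against (d): the coverage ratio is 65%, under the 81% limit. (i) applies (the lot is in a historic district), but yields to (j): (j) operates — aggregate throughput is 3,900 units, under the 4,170 units limit. (k) applies (a home-based business operates on the lot), but is displaced by (l): (l) is engaged — the reportable unit count is 63, under the 77 limit. (m) does not operate here (the Tier 2 Registration is not current), so (l) stands. Exception (d) does not apply.
Exception (e) does not apply: the rear setback is under 3 m.
No exception is made out. Keiko falls within the general rule.

Yes — Keiko must obtain a building permit.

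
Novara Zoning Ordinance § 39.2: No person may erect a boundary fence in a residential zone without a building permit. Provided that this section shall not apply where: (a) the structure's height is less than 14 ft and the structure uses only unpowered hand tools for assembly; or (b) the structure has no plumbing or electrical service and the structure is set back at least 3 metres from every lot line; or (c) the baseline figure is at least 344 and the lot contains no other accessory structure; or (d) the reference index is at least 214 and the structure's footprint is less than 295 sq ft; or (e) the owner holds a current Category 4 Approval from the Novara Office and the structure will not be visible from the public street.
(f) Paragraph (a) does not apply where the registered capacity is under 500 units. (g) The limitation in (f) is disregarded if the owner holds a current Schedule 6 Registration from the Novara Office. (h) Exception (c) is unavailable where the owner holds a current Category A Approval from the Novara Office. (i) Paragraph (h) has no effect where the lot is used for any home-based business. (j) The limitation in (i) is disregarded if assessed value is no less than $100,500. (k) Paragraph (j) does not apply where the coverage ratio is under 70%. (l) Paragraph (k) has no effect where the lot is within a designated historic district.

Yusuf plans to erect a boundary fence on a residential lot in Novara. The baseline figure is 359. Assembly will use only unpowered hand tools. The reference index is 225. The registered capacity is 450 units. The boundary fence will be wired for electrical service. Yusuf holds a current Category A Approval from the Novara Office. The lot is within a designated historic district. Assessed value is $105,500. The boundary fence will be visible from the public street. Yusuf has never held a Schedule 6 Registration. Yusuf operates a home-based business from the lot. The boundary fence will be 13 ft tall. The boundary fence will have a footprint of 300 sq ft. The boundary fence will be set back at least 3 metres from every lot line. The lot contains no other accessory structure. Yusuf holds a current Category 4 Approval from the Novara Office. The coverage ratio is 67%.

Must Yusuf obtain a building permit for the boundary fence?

Yes — Yusuf must obtain a building permit.

Exception (a) is satisfied on its face — the structure's height is 13 ft, less than the 14 ft limit; assembly uses only hand tools. But applying paragraphs (f)–(g): (f) operates against (a): the registered capacity is 450 units, under the 500 units limit. (g), which would lift (f), is inapplicable — there is no Schedule 6 Registration in force. So (a) is unavailable.
Exception (b) requires that the structure has no plumbing or electrical service; but electrical service is planned, so (b) is unavailable.
Exception (c): the baseline figure is 359, meeting the 344 threshold; the lot has no other accessory structure — every condition holds. But: (h) applies — a current Category A Approval is held. (i) is triggered (a home-based business operates on the lot), but is set aside by (j): (j) operates against (i): assessed value is $105,500, meeting the $100,500 threshold. (k) would limit (j) — the coverage ratio is 67%, under the 70% limit — but (l) sets (k) aside: (l) is triggered — the lot is in a historic district. (c) is therefore removed.
Exception (d) fails — the structure's footprint is 300 sq ft, not less than 295 sq ft.
Exception (e) requires that the structure will not be visible from the public street; but the structure will be visible from the street, so (e) is unavailable.
None of the exceptions is available; § 39.2 applies in full.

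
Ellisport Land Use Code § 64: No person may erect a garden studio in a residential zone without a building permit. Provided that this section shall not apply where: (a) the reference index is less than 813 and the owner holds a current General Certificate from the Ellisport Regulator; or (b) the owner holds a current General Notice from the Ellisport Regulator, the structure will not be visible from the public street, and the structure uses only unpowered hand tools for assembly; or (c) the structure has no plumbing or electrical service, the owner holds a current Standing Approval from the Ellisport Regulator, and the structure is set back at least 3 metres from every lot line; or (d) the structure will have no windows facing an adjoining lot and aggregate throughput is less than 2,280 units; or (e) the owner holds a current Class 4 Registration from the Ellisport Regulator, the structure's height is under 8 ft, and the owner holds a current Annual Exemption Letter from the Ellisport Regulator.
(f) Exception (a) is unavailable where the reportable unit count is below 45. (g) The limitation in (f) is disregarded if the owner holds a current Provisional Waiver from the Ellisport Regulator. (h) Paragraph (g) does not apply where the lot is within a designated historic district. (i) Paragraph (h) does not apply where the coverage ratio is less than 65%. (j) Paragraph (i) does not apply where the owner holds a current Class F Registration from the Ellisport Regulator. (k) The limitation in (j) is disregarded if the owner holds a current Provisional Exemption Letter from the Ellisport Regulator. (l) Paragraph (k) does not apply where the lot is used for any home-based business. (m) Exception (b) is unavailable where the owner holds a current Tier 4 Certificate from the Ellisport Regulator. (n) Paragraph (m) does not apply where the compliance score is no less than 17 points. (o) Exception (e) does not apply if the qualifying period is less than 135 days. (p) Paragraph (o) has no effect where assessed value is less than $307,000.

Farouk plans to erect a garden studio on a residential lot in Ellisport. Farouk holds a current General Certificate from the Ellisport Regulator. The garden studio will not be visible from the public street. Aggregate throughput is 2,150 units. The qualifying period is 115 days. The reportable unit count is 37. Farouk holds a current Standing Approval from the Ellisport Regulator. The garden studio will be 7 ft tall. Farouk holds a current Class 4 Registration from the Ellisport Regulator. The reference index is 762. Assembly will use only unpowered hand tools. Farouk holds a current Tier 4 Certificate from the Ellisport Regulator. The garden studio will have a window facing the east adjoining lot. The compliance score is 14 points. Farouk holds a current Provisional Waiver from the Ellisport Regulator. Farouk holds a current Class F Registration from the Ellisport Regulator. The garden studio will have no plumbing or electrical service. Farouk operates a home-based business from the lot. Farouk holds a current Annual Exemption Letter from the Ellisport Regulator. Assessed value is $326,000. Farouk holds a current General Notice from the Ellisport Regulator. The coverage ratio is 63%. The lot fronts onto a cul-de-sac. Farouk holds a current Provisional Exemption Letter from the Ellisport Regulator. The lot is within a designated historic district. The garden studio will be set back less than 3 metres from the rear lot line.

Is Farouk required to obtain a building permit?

Yes — Farouk must obtain a building permit.

Exception (a): the reference index is 762, less than the 813 limit; a current General Certificate is held — every condition holds. Turning to paragraphs (f)–(l): (f) is engaged — the reportable unit count is 37, below the 45 limit. (g) would limit (f) — a current Provisional Waiver is held — but (h) sets (g) aside: (h) is triggered — the lot is in a historic district. (i) would limit (h) — the coverage ratio is 63%, less than the 65% limit — but (j) sets (i) aside: (j) operates against (i): a current Class F Registration is held. (k) operates (a current Provisional Exemption Letter is held), but yields to (l): (l) operates against (k): a home-based business operates on the lot. Exception (a) does not apply.
Exception (b): a current General Notice is held; the structure will not be visible from the street; assembly uses only hand tools — every condition holds. But applying paragraphs (m)–(n): (m) operates against (b): a current Tier 4 Certificate is held. (n) is not triggered (the compliance score is 14 points, short of 17 points), so (m) stands. (b) is therefore removed.
Exception (c) does not apply: the rear setback is under 3 m.
Exception (d) fails — a window faces an adjoining lot.
Exception (e): a current Class 4 Registration is held; the structure's height is 7 ft, under the 8 ft limit; a current Annual Exemption Letter is held — every condition holds. But: (o) applies — the qualifying period is 115 days, less than the 135 days limit. (p) is not triggered (assessed value is $326,000, not less than $307,000), so (o) stands. (e) is therefore removed.
No exception is made out. Farouk falls within the general rule.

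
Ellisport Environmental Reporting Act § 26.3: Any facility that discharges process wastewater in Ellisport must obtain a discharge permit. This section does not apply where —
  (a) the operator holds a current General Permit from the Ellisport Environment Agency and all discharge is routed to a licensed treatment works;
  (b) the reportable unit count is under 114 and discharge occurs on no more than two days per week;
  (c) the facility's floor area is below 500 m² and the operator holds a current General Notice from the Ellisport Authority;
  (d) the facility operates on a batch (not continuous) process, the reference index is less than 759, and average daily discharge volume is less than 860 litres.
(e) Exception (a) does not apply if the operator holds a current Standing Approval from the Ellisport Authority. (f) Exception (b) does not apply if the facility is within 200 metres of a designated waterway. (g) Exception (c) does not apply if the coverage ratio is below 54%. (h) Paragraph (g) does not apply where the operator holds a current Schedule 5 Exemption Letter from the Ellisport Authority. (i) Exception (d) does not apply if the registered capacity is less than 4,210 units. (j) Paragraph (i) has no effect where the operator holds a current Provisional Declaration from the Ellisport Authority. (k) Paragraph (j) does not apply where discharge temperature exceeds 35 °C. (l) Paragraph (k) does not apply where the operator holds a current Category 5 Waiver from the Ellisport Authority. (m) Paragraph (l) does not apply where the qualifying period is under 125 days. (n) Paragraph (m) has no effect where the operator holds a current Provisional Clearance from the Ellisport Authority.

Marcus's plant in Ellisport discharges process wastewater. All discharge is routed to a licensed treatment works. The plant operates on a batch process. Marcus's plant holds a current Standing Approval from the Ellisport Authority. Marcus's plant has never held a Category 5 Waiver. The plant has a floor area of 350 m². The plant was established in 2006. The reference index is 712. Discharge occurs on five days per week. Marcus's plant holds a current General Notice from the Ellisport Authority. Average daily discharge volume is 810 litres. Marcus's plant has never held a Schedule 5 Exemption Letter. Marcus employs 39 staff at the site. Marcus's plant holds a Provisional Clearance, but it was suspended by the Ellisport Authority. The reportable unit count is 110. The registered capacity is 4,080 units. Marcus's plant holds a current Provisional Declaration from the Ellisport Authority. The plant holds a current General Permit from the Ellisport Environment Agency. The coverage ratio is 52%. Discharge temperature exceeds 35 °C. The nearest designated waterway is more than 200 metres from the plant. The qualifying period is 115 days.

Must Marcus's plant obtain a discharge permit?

All of (a)'s requirements are met (a current General Permit is held; discharge is routed to a licensed treatment works). However, paragraph (e) must be considered: (e) applies — a current Standing Approval is held. (a) is therefore removed.
Exception (b) requires that discharge occurs on no more than two days per week; but discharge occurs on five days per week, so (b) is unavailable.
Exception (c)'s conditions are all satisfied: the facility's floor area is 350 m², below the 500 m² limit; a current General Notice is held. But applying paragraphs (g)–(h): (g) operates against (c): the coverage ratio is 52%, below the 54% limit. (h) is not engaged (the Schedule 5 Exemption Letter is not current), so (g) stands. So (c) is unavailable.
Exception (d) is satisfied on its face — the facility operates on a batch process; the reference index is 712, less than the 759 limit; average daily discharge volume is 810 litres, less than the 860 litres limit. But: (i) applies — the registered capacity is 4,080 units, less than the 4,210 units limit. (j) would limit (i) — a current Provisional Declaration is held — but (k) sets (j) aside: (k) operates against (j): discharge temperature exceeds 35 °C. (l), which would lift (k), does not operate here — there is no Category 5 Waiver in force. (d) is therefore removed.
None of the exceptions is available; § 26.3 applies in full.

Yes — Marcus's plant must obtain a discharge permit.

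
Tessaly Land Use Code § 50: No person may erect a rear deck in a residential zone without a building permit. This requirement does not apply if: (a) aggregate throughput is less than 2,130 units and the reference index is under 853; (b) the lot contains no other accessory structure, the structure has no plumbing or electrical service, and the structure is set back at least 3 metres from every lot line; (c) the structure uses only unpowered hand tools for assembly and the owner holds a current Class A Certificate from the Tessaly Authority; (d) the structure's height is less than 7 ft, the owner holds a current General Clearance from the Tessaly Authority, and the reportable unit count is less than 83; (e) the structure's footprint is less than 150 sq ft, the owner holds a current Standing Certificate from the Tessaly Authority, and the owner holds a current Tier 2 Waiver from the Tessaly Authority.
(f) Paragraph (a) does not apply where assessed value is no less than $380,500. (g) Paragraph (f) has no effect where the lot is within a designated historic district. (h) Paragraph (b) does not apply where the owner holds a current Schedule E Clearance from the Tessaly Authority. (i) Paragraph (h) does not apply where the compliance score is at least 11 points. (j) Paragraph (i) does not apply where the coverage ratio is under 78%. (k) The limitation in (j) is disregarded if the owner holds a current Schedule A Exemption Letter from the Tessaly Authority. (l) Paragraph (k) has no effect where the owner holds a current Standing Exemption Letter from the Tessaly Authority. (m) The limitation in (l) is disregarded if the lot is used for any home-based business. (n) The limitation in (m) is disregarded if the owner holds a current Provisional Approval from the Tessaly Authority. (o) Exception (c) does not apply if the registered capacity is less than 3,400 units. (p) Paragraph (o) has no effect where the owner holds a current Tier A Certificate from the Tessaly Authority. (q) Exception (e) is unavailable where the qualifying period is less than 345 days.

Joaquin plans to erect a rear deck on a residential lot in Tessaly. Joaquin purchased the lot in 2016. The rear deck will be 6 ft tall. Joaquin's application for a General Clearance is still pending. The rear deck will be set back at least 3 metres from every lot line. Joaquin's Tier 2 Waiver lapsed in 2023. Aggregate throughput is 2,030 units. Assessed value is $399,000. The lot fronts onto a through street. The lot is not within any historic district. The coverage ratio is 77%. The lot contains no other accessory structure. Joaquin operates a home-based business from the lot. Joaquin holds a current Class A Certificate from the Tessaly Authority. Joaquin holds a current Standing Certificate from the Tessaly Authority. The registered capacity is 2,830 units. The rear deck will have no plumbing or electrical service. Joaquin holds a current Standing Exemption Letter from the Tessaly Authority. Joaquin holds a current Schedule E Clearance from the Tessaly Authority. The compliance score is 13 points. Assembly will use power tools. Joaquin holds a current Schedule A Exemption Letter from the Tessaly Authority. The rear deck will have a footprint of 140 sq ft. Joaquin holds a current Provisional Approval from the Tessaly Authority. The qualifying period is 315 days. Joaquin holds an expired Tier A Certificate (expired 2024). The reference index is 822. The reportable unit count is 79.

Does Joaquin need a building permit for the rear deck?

Exception (a): aggregate throughput is 2,030 units, less than the 2,130 units limit; the reference index is 822, under the 853 limit — every condition holds. However, paragraphs (f)–(g) must be considered: (f) operates against (a): assessed value is $399,000, meeting the $380,500 threshold. (g), which would lift (f), is inapplicable — the lot is not in a historic district. Exception (a) does not apply.
Exception (b) is satisfied on its face — the lot has no other accessory structure; there is no plumbing or electrical service; the setback is at least 3 m on every side. But: (h) operates against (b): a current Schedule E Clearance is held. (i) would limit (h) — the compliance score is 13 points, meeting the 11 points threshold — but (j) sets (i) aside: (j) operates against (i): the coverage ratio is 77%, under the 78% limit. (k) operates (a current Schedule A Exemption Letter is held), but yields to (l): (l) operates against (k): a current Standing Exemption Letter is held. (m) would limit (l) — a home-based business operates on the lot — but (n) sets (m) aside: (n) operates against (m): a current Provisional Approval is held. Exception (b) does not apply.
Exception (c) does not apply: assembly uses power tools.
Exception (d) does not apply: no current General Clearance is held.
Exception (e) does not apply: no current Tier 2 Waiver is held.
No exception is made out. Joaquin falls within the general rule.

Yes — Joaquin must obtain a building permit.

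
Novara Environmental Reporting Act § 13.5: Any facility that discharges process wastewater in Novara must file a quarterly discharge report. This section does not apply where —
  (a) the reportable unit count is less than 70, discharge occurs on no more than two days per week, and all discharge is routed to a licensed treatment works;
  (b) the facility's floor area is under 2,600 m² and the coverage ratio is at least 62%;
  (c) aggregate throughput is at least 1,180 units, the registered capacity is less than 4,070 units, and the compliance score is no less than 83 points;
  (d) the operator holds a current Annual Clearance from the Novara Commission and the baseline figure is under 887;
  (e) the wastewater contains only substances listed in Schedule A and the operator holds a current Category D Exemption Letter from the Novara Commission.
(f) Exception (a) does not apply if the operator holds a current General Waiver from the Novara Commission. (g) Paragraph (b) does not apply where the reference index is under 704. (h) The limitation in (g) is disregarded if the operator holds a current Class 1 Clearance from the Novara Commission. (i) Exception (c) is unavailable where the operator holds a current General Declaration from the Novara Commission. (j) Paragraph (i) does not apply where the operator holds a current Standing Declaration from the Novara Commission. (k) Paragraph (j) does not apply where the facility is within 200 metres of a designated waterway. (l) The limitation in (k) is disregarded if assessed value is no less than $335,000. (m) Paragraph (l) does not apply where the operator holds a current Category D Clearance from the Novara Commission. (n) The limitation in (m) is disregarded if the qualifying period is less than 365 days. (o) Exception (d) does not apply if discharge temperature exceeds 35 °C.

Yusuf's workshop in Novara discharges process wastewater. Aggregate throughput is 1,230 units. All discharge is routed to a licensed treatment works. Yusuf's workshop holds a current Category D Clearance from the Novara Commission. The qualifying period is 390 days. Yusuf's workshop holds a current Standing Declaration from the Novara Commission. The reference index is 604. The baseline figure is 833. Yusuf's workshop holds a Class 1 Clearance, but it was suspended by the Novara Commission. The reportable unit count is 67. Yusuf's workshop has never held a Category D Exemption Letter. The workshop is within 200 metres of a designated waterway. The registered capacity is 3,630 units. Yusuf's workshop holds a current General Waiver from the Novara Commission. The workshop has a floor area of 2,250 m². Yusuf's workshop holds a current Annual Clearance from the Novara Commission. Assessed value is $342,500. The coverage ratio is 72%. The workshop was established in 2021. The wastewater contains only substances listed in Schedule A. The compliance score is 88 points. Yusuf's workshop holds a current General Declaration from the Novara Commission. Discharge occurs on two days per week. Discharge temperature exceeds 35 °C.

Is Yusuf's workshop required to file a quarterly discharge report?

Yes — Yusuf's workshop must file a quarterly discharge report.

Exception (a): the reportable unit count is 67, less than the 70 limit; discharge occurs on no more than two days per week; discharge is routed to a licensed treatment works — every condition holds. However, paragraph (f) must be considered: (f) operates against (a): a current General Waiver is held. (a) is therefore removed.
Exception (b): the facility's floor area is 2,250 m², under the 2,600 m² limit; the coverage ratio is 72%, meeting the 62% threshold — every condition holds. Turning to paragraphs (g)–(h): (g) operates against (b): the reference index is 604, under the 704 limit. (h) is not engaged (there is no Class 1 Clearance in force), so (g) stands. So (b) is unavailable.
Exception (c): aggregate throughput is 1,230 units, meeting the 1,180 units threshold; the registered capacity is 3,630 units, less than the 4,070 units limit; the compliance score is 88 points, meeting the 83 points threshold — every condition holds. However, paragraphs (i)–(n) must be considered: (i) operates — a current General Declaration is held. (j) is triggered (a current Standing Declaration is held), but is set aside by (k): (k) operates — the workshop is within 200 m of a designated waterway. (l) would limit (k) — assessed value is $342,500, meeting the $335,000 threshold — but (m) sets (l) aside: (m) operates against (l): a current Category D Clearance is held. (n) is not engaged (the qualifying period is 390 days, not less than 365 days), so (m) stands. (c) is therefore removed.
Exception (d): a current Annual Clearance is held; the baseline figure is 833, under the 887 limit — every condition holds. But applying paragraph (o): (o) operates against (d): discharge temperature exceeds 35 °C. Exception (d) does not apply.
Exception (e) requires that the operator holds a current Category D Exemption Letter from the Novara Commission; but the Category D Exemption Letter is not current, so (e) is unavailable.
No exception is made out. Yusuf's workshop falls within the general rule.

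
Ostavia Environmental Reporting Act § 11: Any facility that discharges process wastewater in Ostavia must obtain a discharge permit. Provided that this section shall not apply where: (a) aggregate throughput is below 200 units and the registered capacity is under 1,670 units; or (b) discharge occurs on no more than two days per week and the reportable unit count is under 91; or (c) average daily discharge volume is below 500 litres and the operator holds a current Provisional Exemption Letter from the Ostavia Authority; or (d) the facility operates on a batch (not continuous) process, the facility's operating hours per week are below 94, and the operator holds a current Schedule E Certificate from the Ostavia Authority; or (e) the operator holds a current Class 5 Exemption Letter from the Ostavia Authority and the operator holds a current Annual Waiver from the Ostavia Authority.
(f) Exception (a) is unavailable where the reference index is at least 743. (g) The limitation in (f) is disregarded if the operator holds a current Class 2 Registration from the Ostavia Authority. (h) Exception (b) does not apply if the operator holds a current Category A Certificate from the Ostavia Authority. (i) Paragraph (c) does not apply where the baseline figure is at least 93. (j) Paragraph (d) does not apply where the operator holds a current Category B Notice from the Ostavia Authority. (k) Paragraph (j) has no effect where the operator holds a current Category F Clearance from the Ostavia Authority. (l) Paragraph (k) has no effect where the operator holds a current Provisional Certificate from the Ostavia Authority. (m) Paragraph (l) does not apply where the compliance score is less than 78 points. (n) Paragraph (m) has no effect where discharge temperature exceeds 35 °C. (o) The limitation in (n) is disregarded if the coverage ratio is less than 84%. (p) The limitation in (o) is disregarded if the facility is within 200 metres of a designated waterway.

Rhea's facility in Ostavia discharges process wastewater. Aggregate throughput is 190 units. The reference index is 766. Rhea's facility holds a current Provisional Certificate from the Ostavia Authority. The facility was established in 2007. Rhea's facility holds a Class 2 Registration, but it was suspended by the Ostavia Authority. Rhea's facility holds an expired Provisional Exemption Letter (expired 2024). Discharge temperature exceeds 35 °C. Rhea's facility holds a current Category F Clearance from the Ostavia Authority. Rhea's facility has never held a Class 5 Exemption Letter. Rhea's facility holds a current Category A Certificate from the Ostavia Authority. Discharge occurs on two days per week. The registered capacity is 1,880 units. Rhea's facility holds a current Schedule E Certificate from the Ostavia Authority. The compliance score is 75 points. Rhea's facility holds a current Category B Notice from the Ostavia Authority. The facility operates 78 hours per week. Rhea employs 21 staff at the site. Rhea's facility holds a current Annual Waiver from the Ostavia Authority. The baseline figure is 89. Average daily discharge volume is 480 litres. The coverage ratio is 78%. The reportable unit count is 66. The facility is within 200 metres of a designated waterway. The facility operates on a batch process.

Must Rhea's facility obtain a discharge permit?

Yes — Rhea's facility must obtain a discharge permit.

Exception (a) requires that the registered capacity is under 1,670 units; but the registered capacity is 1,880 units, not under 1,670 units, so (a) is unavailable.
All of (b)'s requirements are met (discharge occurs on no more than two days per week; the reportable unit count is 66, under the 91 limit). But: (h) operates against (b): a current Category A Certificate is held. (b) is therefore removed.
Exception (c) requires that the operator holds a current Provisional Exemption Letter from the Ostavia Authority; but no current Provisional Exemption Letter is held, so (c) is unavailable.
Exception (d)'s conditions are all satisfied: the facility operates on a batch process; the facility's operating hours per week are 78, below the 94 limit; a current Schedule E Certificate is held. However, paragraphs (j)–(p) must be considered: (j) operates against (d): a current Category B Notice is held. (k) would limit (j) — a current Category F Clearance is held — but (l) sets (k) aside: (l) is triggered — a current Provisional Certificate is held. (m) would limit (l) — the compliance score is 75 points, less than the 78 points limit — but (n) sets (m) aside: (n) is engaged — discharge temperature exceeds 35 °C. (o) would limit (n) — the coverage ratio is 78%, less than the 84% limit — but (p) sets (o) aside: (p) operates against (o): the facility is within 200 m of a designated waterway. So (d) is unavailable.
Exception (e) does not apply: the Class 5 Exemption Letter is not current.
No exception is made out. Rhea's facility falls within the general rule.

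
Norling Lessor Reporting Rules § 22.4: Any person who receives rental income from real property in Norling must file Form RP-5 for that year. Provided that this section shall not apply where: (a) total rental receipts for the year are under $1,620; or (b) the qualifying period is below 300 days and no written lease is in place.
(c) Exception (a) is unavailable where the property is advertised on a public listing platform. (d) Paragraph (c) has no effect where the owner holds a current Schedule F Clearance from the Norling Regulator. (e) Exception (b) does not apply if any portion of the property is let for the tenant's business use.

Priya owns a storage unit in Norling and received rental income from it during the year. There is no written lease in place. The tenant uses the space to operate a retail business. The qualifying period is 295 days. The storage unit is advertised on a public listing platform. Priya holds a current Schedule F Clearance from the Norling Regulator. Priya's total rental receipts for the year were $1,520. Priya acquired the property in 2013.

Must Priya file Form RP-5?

No — exception (a) applies; Priya is not required to file Form RP-5.

Exception (a)'s conditions are all satisfied: total rental receipts for the year are $1,520, under the $1,620 limit. As to paragraphs (c)–(d): (c) is triggered (the property is publicly advertised), but is set aside by (d): (d) is triggered — a current Schedule F Clearance is held. So (a) applies.
Exception (b)'s conditions are all satisfied: the qualifying period is 295 days, below the 300 days limit; there is no written lease. But: (e) operates — the space is let for business use. So (b) is unavailable.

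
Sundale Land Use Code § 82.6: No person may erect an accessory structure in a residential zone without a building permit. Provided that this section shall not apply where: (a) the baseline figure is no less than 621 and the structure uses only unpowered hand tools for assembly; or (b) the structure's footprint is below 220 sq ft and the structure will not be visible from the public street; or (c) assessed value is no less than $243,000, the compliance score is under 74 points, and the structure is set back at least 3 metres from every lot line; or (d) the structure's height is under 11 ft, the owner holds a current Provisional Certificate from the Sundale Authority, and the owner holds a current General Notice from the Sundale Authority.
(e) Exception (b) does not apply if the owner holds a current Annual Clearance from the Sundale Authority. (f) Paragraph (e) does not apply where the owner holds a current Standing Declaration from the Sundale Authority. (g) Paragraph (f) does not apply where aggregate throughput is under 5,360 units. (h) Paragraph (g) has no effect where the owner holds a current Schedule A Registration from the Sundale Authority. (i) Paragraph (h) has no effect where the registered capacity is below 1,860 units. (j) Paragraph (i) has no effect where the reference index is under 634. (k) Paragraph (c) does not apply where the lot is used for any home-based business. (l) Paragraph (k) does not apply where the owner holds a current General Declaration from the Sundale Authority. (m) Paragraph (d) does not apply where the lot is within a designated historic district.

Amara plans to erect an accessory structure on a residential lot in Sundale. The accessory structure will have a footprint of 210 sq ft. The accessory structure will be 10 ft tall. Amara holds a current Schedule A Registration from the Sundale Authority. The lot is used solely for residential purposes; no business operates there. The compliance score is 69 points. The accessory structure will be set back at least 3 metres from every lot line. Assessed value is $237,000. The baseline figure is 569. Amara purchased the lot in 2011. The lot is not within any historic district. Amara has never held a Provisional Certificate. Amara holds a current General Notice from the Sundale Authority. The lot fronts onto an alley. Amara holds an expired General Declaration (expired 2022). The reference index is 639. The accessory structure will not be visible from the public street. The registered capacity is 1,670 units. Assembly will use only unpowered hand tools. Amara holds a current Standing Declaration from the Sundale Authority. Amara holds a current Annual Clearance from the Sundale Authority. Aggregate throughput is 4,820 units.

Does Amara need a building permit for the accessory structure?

Yes — Amara must obtain a building permit.

Exception (a) fails — the baseline figure is 569, short of 621.
All of (b)'s requirements are met (the structure's footprint is 210 sq ft, below the 220 sq ft limit; the structure will not be visible from the street). Turning to paragraphs (e)–(j): (e) operates against (b): a current Annual Clearance is held. (f) would limit (e) — a current Standing Declaration is held — but (g) sets (f) aside: (g) operates against (f): aggregate throughput is 4,820 units, under the 5,360 units limit. (h) is engaged (a current Schedule A Registration is held), but yields to (i): (i) operates against (h): the registered capacity is 1,670 units, below the 1,860 units limit. (j), which would lift (i), does not operate here — the reference index is 639, not under 634. So (b) is unavailable.
Exception (c) requires that assessed value is no less than $243,000; but assessed value is $237,000, short of $243,000, so (c) is unavailable.
Exception (d) requires that the owner holds a current Provisional Certificate from the Sundale Authority; but no current Provisional Certificate is held, so (d) is unavailable.
No exception applies. The general rule governs.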